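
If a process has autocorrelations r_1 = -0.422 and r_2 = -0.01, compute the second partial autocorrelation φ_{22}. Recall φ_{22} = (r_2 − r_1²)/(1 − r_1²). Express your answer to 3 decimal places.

φ_{22} = (r_2 − r_1²) / (1 − r_1²)
r_1² = (-0.422)² = 0.178084
Numerator = -0.01 − 0.1781 = -0.1881; denominator = 1 − 0.1781 = 0.8219
φ_{22} = -0.1881 / 0.8219 = -0.229

-0.229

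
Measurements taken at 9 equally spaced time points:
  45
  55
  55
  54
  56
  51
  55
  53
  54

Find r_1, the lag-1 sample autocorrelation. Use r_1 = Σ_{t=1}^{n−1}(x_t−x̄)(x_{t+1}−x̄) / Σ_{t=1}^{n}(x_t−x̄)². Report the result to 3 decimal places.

Mean x̄ = (45 + 55 + 55 + 54 + 56 + 51 + 55 + 53 + 54)/9 = 53.1111
Numerator Σ_{t=1}^{8}(x_t−x̄)(x_{t+1}−x̄) = -17.9012
Denominator Σ(x_t−x̄)² = 90.8889
r_1 = -17.9012 / 90.8889 = -0.197

-0.197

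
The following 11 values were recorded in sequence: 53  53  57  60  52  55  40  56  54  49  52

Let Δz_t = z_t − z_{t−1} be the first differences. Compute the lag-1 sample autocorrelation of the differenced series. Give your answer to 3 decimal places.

-0.581

First differences Δz: 0, 4, 3, -8, 3, -15, 16, -2, -5, 3
Mean of differences = -0.1000
Numerator Σ(Δz_t−Δz̄)(Δz_{t+1}−Δz̄) = -358.4100
Denominator Σ(Δz_t−Δz̄)² = 616.9000
r_1(Δz) = -358.4100 / 616.9000 = -0.581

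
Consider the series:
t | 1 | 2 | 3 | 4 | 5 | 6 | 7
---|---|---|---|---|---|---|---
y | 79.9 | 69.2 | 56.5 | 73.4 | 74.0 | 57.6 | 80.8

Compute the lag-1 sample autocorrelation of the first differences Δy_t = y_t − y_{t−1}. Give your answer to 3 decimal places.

First differences Δy: -10.7, -12.7, 16.9, 0.6, -16.4, 23.2
Mean of differences = 0.1500
Numerator Σ(Δy_t−Δȳ)(Δy_{t+1}−Δȳ) = -457.2025
Denominator Σ(Δy_t−Δȳ)² = 1368.8150
r_1(Δy) = -457.2025 / 1368.8150 = -0.334

-0.334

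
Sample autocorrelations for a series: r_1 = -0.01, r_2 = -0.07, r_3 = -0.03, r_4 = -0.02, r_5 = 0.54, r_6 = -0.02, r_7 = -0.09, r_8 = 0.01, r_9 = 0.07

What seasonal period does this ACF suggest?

5

The largest autocorrelation is r_5 = 0.54; the remaining lags stay at or below 0.07.
The dominant spike at lag 5 indicates a seasonal period of 5.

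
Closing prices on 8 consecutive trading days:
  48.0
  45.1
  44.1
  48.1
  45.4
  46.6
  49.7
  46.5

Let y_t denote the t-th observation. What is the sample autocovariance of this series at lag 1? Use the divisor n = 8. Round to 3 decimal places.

Mean ȳ = (48.0 + 45.1 + 44.1 + 48.1 + 45.4 + 46.6 + 49.7 + 46.5)/8 = 46.6875
Σ_{t=1}^{7}(y_t−ȳ)(y_{t+1}−ȳ) = -4.1652
γ_1 = -4.1652 / 8 = -0.521

-0.521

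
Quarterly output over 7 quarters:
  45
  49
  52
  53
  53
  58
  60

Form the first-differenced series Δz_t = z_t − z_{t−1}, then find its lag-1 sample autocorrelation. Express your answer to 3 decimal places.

First differences Δz: 4, 3, 1, 0, 5, 2
Mean of differences = 2.5000
Numerator Σ(Δz_t−Δz̄)(Δz_{t+1}−Δz̄) = -3.7500
Denominator Σ(Δz_t−Δz̄)² = 17.5000
r_1(Δz) = -3.7500 / 17.5000 = -0.214

-0.214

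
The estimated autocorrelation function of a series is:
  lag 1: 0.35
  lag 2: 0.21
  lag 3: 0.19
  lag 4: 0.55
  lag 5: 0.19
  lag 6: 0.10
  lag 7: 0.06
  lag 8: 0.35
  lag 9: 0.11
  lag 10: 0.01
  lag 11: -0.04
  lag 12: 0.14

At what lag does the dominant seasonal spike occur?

4

The largest autocorrelation is r_4 = 0.55; the remaining lags stay at or below 0.35. The elevated value at lag 1 (0.35), dropping to 0.21 at lag 2, reflects decaying short-term dependence rather than seasonality.
The dominant spike at lag 4 indicates a seasonal period of 4.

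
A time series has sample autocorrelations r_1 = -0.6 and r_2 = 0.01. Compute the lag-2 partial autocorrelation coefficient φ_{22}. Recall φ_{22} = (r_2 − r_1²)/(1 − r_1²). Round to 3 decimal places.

-0.547

φ_{22} = (r_2 − r_1²) / (1 − r_1²)
r_1² = (-0.6)² = 0.36
Numerator = 0.01 − 0.3600 = -0.3500; denominator = 1 − 0.3600 = 0.6400
φ_{22} = -0.3500 / 0.6400 = -0.547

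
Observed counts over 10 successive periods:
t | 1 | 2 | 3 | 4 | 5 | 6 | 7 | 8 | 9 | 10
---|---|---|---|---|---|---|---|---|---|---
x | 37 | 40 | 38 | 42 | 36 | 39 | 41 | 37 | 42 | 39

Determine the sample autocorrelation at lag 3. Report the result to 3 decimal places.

0.068

Mean x̄ = (37 + 40 + 38 + 42 + 36 + 39 + 41 + 37 + 42 + 39)/10 = 39.1000
Numerator Σ_{t=1}^{7}(x_t−x̄)(x_{t+3}−x̄) = 2.7700
Denominator Σ(x_t−x̄)² = 40.9000
r_3 = 2.7700 / 40.9000 = 0.068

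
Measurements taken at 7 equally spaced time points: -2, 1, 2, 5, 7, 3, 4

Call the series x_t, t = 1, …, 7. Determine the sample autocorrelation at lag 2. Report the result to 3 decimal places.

Mean x̄ = (-2 + 1 + 2 + 5 + 7 + 3 + 4)/7 = 2.8571
Σ(x_t−x̄)(x_{t+2}−x̄) = (4.1633) + (-3.9796) + (-3.5510) + (0.3061) + (4.7347) = 1.6735
Denominator Σ(x_t−x̄)² = 50.8571
r_2 = 1.6735 / 50.8571 = 0.033

0.033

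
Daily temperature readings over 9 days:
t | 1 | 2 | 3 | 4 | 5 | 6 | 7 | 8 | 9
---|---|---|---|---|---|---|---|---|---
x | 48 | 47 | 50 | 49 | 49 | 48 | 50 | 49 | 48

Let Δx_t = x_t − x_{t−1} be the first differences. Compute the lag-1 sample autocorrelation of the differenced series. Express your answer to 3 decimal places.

-0.500

First differences Δx: -1, 3, -1, 0, -1, 2, -1, -1
Mean of differences = 0.0000
Numerator Σ(Δx_t−Δx̄)(Δx_{t+1}−Δx̄) = -9.0000
Denominator Σ(Δx_t−Δx̄)² = 18.0000
r_1(Δx) = -9.0000 / 18.0000 = -0.500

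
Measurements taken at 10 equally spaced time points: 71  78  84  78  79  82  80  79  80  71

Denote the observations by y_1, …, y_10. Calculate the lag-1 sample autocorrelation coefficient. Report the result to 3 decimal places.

-0.008

Mean ȳ = (71 + 78 + 84 + 78 + 79 + 82 + 80 + 79 + 80 + 71)/10 = 78.2000
Numerator Σ_{t=1}^{9}(y_t−ȳ)(y_{t+1}−ȳ) = -1.2400
Denominator Σ(y_t−ȳ)² = 159.6000
r_1 = -1.2400 / 159.6000 = -0.008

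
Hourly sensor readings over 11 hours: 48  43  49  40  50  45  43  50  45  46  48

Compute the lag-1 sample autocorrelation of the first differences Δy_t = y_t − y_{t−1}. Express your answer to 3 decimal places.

-0.760

First differences Δy: -5, 6, -9, 10, -5, -2, 7, -5, 1, 2
Mean of differences = 0.0000
Numerator Σ(Δy_t−Δȳ)(Δy_{t+1}−Δȳ) = -266.0000
Denominator Σ(Δy_t−Δȳ)² = 350.0000
r_1(Δy) = -266.0000 / 350.0000 = -0.760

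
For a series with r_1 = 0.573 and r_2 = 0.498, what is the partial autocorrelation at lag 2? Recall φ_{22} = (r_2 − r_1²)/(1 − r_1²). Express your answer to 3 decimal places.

φ_{22} = (r_2 − r_1²) / (1 − r_1²)
r_1² = (0.573)² = 0.328329
Numerator = 0.498 − 0.3283 = 0.1697; denominator = 1 − 0.3283 = 0.6717
φ_{22} = 0.1697 / 0.6717 = 0.253

0.253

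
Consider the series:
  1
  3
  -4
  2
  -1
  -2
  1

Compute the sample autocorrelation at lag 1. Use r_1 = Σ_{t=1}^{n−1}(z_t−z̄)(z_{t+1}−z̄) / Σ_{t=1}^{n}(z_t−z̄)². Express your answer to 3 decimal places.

Mean z̄ = (1 + 3 − 4 + 2 − 1 − 2 + 1)/7 = 0.0000
Deviations from mean: 1.0000, 3.0000, -4.0000, 2.0000, -1.0000, -2.0000, 1.0000
Numerator Σ_{t=1}^{6}(z_t−z̄)(z_{t+1}−z̄) = -19.0000
Denominator Σ(z_t−z̄)² = 36.0000
r_1 = -19.0000 / 36.0000 = -0.528

-0.528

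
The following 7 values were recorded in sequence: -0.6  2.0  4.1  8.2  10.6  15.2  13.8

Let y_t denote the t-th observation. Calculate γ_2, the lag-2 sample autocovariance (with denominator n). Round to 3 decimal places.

Mean ȳ = (-0.6 + 2.0 + 4.1 + 8.2 + 10.6 + 15.2 + 13.8)/7 = 7.6143
Σ_{t=1}^{5}(y_t−ȳ)(y_{t+2}−ȳ) = 37.9982
γ_2 = 37.9982 / 7 = 5.428

5.428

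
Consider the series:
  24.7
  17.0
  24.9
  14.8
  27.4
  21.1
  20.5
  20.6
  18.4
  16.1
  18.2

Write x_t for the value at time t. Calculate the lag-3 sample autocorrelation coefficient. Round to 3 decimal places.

-0.290

Mean x̄ = (24.7 + 17.0 + 24.9 + 14.8 + 27.4 + 21.1 + 20.5 + 20.6 + 18.4 + 16.1 + 18.2)/11 = 20.3364
Numerator Σ_{t=1}^{8}(x_t−x̄)(x_{t+3}−x̄) = -46.0194
Denominator Σ(x_t−x̄)² = 158.4855
r_3 = -46.0194 / 158.4855 = -0.290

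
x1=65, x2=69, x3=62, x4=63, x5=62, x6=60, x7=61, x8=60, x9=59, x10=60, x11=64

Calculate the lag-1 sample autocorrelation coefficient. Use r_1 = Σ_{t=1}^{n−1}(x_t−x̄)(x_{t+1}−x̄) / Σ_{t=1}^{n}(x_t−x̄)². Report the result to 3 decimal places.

Mean x̄ = (65 + 69 + 62 + 63 + 62 + 60 + 61 + 60 + 59 + 60 + 64)/11 = 62.2727
Numerator Σ_{t=1}^{10}(x_t−x̄)(x_{t+1}−x̄) = 33.4711
Denominator Σ(x_t−x̄)² = 84.1818
r_1 = 33.4711 / 84.1818 = 0.398

0.398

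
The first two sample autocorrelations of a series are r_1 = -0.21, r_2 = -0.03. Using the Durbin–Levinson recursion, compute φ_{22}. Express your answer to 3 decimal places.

φ_{22} = (r_2 − r_1²) / (1 − r_1²)
r_1² = (-0.21)² = 0.0441
Numerator = -0.03 − 0.0441 = -0.0741; denominator = 1 − 0.0441 = 0.9559
φ_{22} = -0.0741 / 0.9559 = -0.078

-0.078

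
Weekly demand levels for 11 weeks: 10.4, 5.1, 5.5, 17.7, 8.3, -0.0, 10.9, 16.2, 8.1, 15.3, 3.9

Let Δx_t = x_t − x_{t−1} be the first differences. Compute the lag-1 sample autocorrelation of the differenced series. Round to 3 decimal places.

First differences Δx: -5.3, 0.4, 12.2, -9.4, -8.3, 10.9, 5.3, -8.1, 7.2, -11.4
Mean of differences = -0.6500
Numerator Σ(Δx_t−Δx̄)(Δx_{t+1}−Δx̄) = -243.7225
Denominator Σ(Δx_t−Δx̄)² = 724.4250
r_1(Δx) = -243.7225 / 724.4250 = -0.336

-0.336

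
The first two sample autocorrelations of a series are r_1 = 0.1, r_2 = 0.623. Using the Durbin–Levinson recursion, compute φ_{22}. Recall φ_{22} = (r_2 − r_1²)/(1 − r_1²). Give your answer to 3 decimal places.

0.619

φ_{22} = (r_2 − r_1²) / (1 − r_1²)
r_1² = (0.1)² = 0.01
Numerator = 0.623 − 0.0100 = 0.6130; denominator = 1 − 0.0100 = 0.9900
φ_{22} = 0.6130 / 0.9900 = 0.619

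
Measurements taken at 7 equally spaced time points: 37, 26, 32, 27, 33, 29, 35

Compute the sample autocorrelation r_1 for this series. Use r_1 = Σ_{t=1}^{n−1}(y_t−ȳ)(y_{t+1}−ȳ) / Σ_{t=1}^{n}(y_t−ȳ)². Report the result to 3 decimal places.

Mean ȳ = (37 + 26 + 32 + 27 + 33 + 29 + 35)/7 = 31.2857
Deviations from mean: 5.7143, -5.2857, 0.7143, -4.2857, 1.7143, -2.2857, 3.7143
Σ(y_t−ȳ)(y_{t+1}−ȳ) = (-30.2041) + (-3.7755) + (-3.0612) + (-7.3469) + (-3.9184) + (-8.4898) = -56.7959
Denominator Σ(y_t−ȳ)² = 101.4286
r_1 = -56.7959 / 101.4286 = -0.560

-0.560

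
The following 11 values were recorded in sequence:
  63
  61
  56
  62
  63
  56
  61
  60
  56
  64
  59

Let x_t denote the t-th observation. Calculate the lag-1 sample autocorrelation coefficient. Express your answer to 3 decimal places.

Mean x̄ = (63 + 61 + 56 + 62 + 63 + 56 + 61 + 60 + 56 + 64 + 59)/11 = 60.0909
Numerator Σ_{t=1}^{10}(x_t−x̄)(x_{t+1}−x̄) = -38.9174
Denominator Σ(x_t−x̄)² = 88.9091
r_1 = -38.9174 / 88.9091 = -0.438

-0.438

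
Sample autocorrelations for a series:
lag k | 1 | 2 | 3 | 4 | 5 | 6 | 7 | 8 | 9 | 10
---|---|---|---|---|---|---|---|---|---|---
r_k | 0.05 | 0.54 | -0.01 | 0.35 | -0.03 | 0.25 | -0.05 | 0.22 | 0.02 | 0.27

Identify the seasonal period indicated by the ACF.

The largest autocorrelation is r_2 = 0.54, with weaker echoes at lags 4 (0.35), 6 (0.25), 8 (0.22) and 10 (0.27); the remaining lags stay at or below 0.05.
The dominant spike at lag 2 indicates a seasonal period of 2.

2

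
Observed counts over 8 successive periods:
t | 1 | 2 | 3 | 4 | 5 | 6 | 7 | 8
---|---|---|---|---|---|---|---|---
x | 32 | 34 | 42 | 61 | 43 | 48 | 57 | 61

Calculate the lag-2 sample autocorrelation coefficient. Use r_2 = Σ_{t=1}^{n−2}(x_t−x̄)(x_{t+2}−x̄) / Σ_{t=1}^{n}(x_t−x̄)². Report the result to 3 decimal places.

Mean x̄ = (32 + 34 + 42 + 61 + 43 + 48 + 57 + 61)/8 = 47.2500
Deviations from mean: -15.2500, -13.2500, -5.2500, 13.7500, -4.2500, 0.7500, 9.7500, 13.7500
Σ(x_t−x̄)(x_{t+2}−x̄) = (80.0625) + (-182.1875) + (22.3125) + (10.3125) + (-41.4375) + (10.3125) = -100.6250
Denominator Σ(x_t−x̄)² = 927.5000
r_2 = -100.6250 / 927.5000 = -0.108

-0.108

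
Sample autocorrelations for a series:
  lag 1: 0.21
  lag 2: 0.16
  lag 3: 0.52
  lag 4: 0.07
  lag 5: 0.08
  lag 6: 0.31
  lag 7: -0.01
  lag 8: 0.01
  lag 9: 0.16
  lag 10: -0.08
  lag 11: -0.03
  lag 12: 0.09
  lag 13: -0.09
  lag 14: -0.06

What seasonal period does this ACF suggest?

The largest autocorrelation is r_3 = 0.52, with a weaker echo at lag 6 (0.31); the remaining lags stay at or below 0.21. The elevated value at lag 1 (0.21), dropping to 0.16 at lag 2, reflects decaying short-term dependence rather than seasonality.
The dominant spike at lag 3 indicates a seasonal period of 3.

3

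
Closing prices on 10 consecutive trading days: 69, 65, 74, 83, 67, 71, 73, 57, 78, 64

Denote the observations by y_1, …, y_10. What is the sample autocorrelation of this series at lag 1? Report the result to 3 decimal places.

-0.388

Mean ȳ = (69 + 65 + 74 + 83 + 67 + 71 + 73 + 57 + 78 + 64)/10 = 70.1000
Numerator Σ_{t=1}^{9}(y_t−ȳ)(y_{t+1}−ȳ) = -193.8100
Denominator Σ(y_t−ȳ)² = 498.9000
r_1 = -193.8100 / 498.9000 = -0.388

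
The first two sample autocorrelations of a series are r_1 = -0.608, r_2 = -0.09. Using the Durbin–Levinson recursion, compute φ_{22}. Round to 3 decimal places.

-0.729

φ_{22} = (r_2 − r_1²) / (1 − r_1²)
r_1² = (-0.608)² = 0.369664
Numerator = -0.09 − 0.3697 = -0.4597; denominator = 1 − 0.3697 = 0.6303
φ_{22} = -0.4597 / 0.6303 = -0.729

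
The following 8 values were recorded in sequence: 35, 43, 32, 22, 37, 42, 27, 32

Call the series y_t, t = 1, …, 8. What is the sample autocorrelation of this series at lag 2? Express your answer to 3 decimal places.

Mean ȳ = (35 + 43 + 32 + 22 + 37 + 42 + 27 + 32)/8 = 33.7500
Deviations from mean: 1.2500, 9.2500, -1.7500, -11.7500, 3.2500, 8.2500, -6.7500, -1.7500
Σ(y_t−ȳ)(y_{t+2}−ȳ) = (-2.1875) + (-108.6875) + (-5.6875) + (-96.9375) + (-21.9375) + (-14.4375) = -249.8750
Denominator Σ(y_t−ȳ)² = 355.5000
r_2 = -249.8750 / 355.5000 = -0.703

-0.703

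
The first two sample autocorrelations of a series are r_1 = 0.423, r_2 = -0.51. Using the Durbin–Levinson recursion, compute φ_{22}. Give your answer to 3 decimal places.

φ_{22} = (r_2 − r_1²) / (1 − r_1²)
r_1² = (0.423)² = 0.178929
Numerator = -0.51 − 0.1789 = -0.6889; denominator = 1 − 0.1789 = 0.8211
φ_{22} = -0.6889 / 0.8211 = -0.839

-0.839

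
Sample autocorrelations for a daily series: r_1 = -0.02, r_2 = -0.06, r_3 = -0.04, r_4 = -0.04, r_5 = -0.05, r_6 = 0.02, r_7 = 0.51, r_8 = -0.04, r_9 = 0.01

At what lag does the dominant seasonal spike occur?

The largest autocorrelation is r_7 = 0.51; the remaining lags stay at or below 0.02.
The dominant spike at lag 7 indicates a seasonal period of 7.

7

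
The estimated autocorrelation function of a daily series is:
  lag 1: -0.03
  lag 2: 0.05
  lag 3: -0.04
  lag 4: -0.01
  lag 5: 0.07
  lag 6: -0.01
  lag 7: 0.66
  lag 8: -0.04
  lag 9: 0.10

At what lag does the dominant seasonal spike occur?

The largest autocorrelation is r_7 = 0.66; the remaining lags stay at or below 0.10.
The dominant spike at lag 7 indicates a seasonal period of 7.

7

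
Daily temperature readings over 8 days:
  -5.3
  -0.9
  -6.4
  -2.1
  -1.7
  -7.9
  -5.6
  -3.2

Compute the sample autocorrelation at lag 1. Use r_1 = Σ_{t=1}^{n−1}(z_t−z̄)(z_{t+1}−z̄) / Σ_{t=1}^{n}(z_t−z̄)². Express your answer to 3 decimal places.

-0.357

Mean z̄ = (-5.3 − 0.9 − 6.4 − 2.1 − 1.7 − 7.9 − 5.6 − 3.2)/8 = -4.1375
Deviations from mean: -1.1625, 3.2375, -2.2625, 2.0375, 2.4375, -3.7625, -1.4625, 0.9375
Numerator Σ_{t=1}^{7}(z_t−z̄)(z_{t+1}−z̄) = -15.7714
Denominator Σ(z_t−z̄)² = 44.2188
r_1 = -15.7714 / 44.2188 = -0.357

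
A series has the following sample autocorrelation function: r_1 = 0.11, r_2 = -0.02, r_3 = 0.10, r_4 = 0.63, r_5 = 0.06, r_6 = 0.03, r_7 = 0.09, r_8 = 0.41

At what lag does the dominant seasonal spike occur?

The largest autocorrelation is r_4 = 0.63, with a weaker echo at lag 8 (0.41); the remaining lags stay at or below 0.11.
The dominant spike at lag 4 indicates a seasonal period of 4.

4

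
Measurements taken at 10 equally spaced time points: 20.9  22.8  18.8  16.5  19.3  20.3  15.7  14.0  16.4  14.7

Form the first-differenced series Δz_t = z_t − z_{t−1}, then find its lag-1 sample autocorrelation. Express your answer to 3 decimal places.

First differences Δz: 1.9, -4.0, -2.3, 2.8, 1.0, -4.6, -1.7, 2.4, -1.7
Mean of differences = -0.6889
Numerator Σ(Δz_t−Δz̄)(Δz_{t+1}−Δz̄) = -11.8635
Denominator Σ(Δz_t−Δz̄)² = 62.1689
r_1(Δz) = -11.8635 / 62.1689 = -0.191

-0.191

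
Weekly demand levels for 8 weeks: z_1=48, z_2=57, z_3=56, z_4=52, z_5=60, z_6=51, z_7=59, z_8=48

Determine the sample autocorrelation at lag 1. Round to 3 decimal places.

Mean z̄ = (48 + 57 + 56 + 52 + 60 + 51 + 59 + 48)/8 = 53.8750
Deviations from mean: -5.8750, 3.1250, 2.1250, -1.8750, 6.1250, -2.8750, 5.1250, -5.8750
Numerator Σ_{t=1}^{7}(z_t−z̄)(z_{t+1}−z̄) = -89.6406
Denominator Σ(z_t−z̄)² = 158.8750
r_1 = -89.6406 / 158.8750 = -0.564

-0.564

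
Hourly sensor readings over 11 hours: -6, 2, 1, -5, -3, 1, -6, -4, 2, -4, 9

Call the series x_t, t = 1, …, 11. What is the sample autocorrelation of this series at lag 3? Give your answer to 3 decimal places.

0.153

Mean x̄ = (-6 + 2 + 1 − 5 − 3 + 1 − 6 − 4 + 2 − 4 + 9)/11 = -1.1818
Numerator Σ_{t=1}^{8}(x_t−x̄)(x_{t+3}−x̄) = 32.7190
Denominator Σ(x_t−x̄)² = 213.6364
r_3 = 32.7190 / 213.6364 = 0.153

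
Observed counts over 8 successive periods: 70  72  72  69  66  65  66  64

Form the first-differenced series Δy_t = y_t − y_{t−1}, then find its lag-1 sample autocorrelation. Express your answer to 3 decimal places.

0.137

First differences Δy: 2, 0, -3, -3, -1, 1, -2
Mean of differences = -0.8571
Numerator Σ(Δy_t−Δȳ)(Δy_{t+1}−Δȳ) = 3.1224
Denominator Σ(Δy_t−Δȳ)² = 22.8571
r_1(Δy) = 3.1224 / 22.8571 = 0.137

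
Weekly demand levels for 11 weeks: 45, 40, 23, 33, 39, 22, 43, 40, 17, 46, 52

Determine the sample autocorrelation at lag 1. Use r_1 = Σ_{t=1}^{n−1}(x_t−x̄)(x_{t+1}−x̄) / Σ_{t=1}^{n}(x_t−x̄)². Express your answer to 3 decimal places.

-0.156

Mean x̄ = (45 + 40 + 23 + 33 + 39 + 22 + 43 + 40 + 17 + 46 + 52)/11 = 36.3636
Numerator Σ_{t=1}^{10}(x_t−x̄)(x_{t+1}−x̄) = -196.4959
Denominator Σ(x_t−x̄)² = 1260.5455
r_1 = -196.4959 / 1260.5455 = -0.156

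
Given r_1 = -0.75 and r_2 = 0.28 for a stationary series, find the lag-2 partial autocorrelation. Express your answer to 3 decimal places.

φ_{22} = (r_2 − r_1²) / (1 − r_1²)
r_1² = (-0.75)² = 0.5625
Numerator = 0.28 − 0.5625 = -0.2825; denominator = 1 − 0.5625 = 0.4375
φ_{22} = -0.2825 / 0.4375 = -0.646

-0.646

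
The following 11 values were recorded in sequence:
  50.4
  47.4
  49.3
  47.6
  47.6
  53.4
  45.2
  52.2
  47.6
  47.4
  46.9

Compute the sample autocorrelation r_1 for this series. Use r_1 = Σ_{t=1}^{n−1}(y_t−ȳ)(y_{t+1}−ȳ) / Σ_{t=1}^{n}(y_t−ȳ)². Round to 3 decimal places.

Mean ȳ = (50.4 + 47.4 + 49.3 + 47.6 + 47.6 + 53.4 + 45.2 + 52.2 + 47.6 + 47.4 + 46.9)/11 = 48.6364
Numerator Σ_{t=1}^{10}(y_t−ȳ)(y_{t+1}−ȳ) = -36.4322
Denominator Σ(y_t−ȳ)² = 60.0455
r_1 = -36.4322 / 60.0455 = -0.607

-0.607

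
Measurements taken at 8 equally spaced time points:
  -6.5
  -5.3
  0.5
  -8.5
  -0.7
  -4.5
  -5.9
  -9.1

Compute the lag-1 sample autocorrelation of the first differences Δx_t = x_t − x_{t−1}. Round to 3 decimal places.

First differences Δx: 1.2, 5.8, -9.0, 7.8, -3.8, -1.4, -3.2
Mean of differences = -0.3714
Numerator Σ(Δx_t−Δx̄)(Δx_{t+1}−Δx̄) = -135.6408
Denominator Σ(Δx_t−Δx̄)² = 202.5943
r_1(Δx) = -135.6408 / 202.5943 = -0.670

-0.670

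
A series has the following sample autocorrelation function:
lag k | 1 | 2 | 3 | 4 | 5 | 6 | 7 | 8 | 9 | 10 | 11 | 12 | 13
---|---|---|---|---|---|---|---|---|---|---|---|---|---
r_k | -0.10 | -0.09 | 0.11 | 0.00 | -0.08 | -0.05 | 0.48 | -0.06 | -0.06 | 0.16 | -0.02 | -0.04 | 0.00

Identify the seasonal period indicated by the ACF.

The largest autocorrelation is r_7 = 0.48; the remaining lags stay at or below 0.16.
The dominant spike at lag 7 indicates a seasonal period of 7.

7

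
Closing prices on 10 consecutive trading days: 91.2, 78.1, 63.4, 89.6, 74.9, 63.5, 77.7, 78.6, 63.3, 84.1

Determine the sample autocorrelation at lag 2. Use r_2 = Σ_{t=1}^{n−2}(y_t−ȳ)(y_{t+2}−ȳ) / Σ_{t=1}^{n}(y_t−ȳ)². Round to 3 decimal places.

-0.361

Mean ȳ = (91.2 + 78.1 + 63.4 + 89.6 + 74.9 + 63.5 + 77.7 + 78.6 + 63.3 + 84.1)/10 = 76.4400
Numerator Σ_{t=1}^{8}(y_t−ȳ)(y_{t+2}−ȳ) = -350.7352
Denominator Σ(y_t−ȳ)² = 971.2440
r_2 = -350.7352 / 971.2440 = -0.361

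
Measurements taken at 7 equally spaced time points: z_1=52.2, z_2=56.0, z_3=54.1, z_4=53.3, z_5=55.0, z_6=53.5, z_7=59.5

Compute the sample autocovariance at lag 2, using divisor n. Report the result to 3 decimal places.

Mean z̄ = (52.2 + 56.0 + 54.1 + 53.3 + 55.0 + 53.5 + 59.5)/7 = 54.8000
Deviations: -2.6000, 1.2000, -0.7000, -1.5000, 0.2000, -1.3000, 4.7000
Σ_{t=1}^{5}(z_t−z̄)(z_{t+2}−z̄) = 2.7700
γ_2 = 2.7700 / 7 = 0.396

0.396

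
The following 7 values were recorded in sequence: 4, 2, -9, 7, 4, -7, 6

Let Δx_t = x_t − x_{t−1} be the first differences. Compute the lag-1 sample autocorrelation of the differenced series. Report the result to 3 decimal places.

-0.455

First differences Δx: -2, -11, 16, -3, -11, 13
Mean of differences = 0.3333
Numerator Σ(Δx_t−Δx̄)(Δx_{t+1}−Δx̄) = -309.1111
Denominator Σ(Δx_t−Δx̄)² = 679.3333
r_1(Δx) = -309.1111 / 679.3333 = -0.455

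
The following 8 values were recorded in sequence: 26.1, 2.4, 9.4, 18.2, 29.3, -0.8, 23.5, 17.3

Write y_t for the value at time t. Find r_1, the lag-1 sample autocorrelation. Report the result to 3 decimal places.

Mean ȳ = (26.1 + 2.4 + 9.4 + 18.2 + 29.3 − 0.8 + 23.5 + 17.3)/8 = 15.6750
Deviations from mean: 10.4250, -13.2750, -6.2750, 2.5250, 13.6250, -16.4750, 7.8250, 1.6250
Numerator Σ_{t=1}^{7}(y_t−ȳ)(y_{t+1}−ȳ) = -377.2056
Denominator Σ(y_t−ȳ)² = 851.5950
r_1 = -377.2056 / 851.5950 = -0.443

-0.443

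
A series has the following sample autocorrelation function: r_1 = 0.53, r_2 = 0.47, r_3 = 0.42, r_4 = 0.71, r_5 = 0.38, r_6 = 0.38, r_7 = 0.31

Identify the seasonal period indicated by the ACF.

4

The largest autocorrelation is r_4 = 0.71; the remaining lags stay at or below 0.53. The elevated value at lag 1 (0.53), dropping to 0.47 at lag 2, reflects decaying short-term dependence rather than seasonality.
The dominant spike at lag 4 indicates a seasonal period of 4.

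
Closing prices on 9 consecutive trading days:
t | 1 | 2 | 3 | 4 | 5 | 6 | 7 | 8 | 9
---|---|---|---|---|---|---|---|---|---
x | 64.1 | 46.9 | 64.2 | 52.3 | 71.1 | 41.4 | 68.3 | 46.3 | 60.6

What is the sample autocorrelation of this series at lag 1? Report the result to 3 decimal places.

Mean x̄ = (64.1 + 46.9 + 64.2 + 52.3 + 71.1 + 41.4 + 68.3 + 46.3 + 60.6)/9 = 57.2444
Numerator Σ_{t=1}^{8}(x_t−x̄)(x_{t+1}−x̄) = -798.1920
Denominator Σ(x_t−x̄)² = 923.1222
r_1 = -798.1920 / 923.1222 = -0.865

-0.865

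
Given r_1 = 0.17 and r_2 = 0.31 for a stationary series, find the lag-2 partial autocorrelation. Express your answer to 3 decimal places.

0.289

φ_{22} = (r_2 − r_1²) / (1 − r_1²)
r_1² = (0.17)² = 0.0289
Numerator = 0.31 − 0.0289 = 0.2811; denominator = 1 − 0.0289 = 0.9711
φ_{22} = 0.2811 / 0.9711 = 0.289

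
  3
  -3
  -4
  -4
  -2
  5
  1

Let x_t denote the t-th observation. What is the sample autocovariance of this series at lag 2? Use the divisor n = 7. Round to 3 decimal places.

-2.910

Mean x̄ = (3 − 3 − 4 − 4 − 2 + 5 + 1)/7 = -0.5714
Deviations: 3.5714, -2.4286, -3.4286, -3.4286, -1.4286, 5.5714, 1.5714
Σ_{t=1}^{5}(x_t−x̄)(x_{t+2}−x̄) = -20.3673
γ_2 = -20.3673 / 7 = -2.910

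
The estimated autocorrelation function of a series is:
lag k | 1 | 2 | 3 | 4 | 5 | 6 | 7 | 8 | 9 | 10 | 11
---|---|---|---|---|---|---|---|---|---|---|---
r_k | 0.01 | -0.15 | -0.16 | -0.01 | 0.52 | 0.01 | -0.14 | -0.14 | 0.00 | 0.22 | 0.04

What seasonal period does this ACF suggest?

5

The largest autocorrelation is r_5 = 0.52, with a weaker echo at lag 10 (0.22); the remaining lags stay at or below 0.04.
The dominant spike at lag 5 indicates a seasonal period of 5.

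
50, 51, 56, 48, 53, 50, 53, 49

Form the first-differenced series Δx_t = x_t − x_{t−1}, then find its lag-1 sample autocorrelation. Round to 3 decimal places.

First differences Δx: 1, 5, -8, 5, -3, 3, -4
Mean of differences = -0.1429
Numerator Σ(Δx_t−Δx̄)(Δx_{t+1}−Δx̄) = -110.7347
Denominator Σ(Δx_t−Δx̄)² = 148.8571
r_1(Δx) = -110.7347 / 148.8571 = -0.744

-0.744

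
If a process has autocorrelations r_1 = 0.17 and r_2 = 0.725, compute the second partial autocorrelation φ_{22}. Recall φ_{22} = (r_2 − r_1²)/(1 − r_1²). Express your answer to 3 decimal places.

φ_{22} = (r_2 − r_1²) / (1 − r_1²)
r_1² = (0.17)² = 0.0289
Numerator = 0.725 − 0.0289 = 0.6961; denominator = 1 − 0.0289 = 0.9711
φ_{22} = 0.6961 / 0.9711 = 0.717

0.717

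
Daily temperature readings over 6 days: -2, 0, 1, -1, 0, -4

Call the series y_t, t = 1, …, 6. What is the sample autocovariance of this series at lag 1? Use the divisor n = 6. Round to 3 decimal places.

-0.333

Mean ȳ = (-2 + 0 + 1 − 1 + 0 − 4)/6 = -1.0000
Deviations: -1.0000, 1.0000, 2.0000, 0.0000, 1.0000, -3.0000
Σ_{t=1}^{5}(y_t−ȳ)(y_{t+1}−ȳ) = -2.0000
γ_1 = -2.0000 / 6 = -0.333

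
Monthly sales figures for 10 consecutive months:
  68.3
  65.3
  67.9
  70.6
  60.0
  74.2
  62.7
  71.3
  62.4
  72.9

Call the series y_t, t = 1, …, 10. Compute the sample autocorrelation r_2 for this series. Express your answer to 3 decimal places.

Mean ȳ = (68.3 + 65.3 + 67.9 + 70.6 + 60.0 + 74.2 + 62.7 + 71.3 + 62.4 + 72.9)/10 = 67.5600
Numerator Σ_{t=1}^{8}(y_t−ȳ)(y_{t+2}−ȳ) = 117.6208
Denominator Σ(y_t−ȳ)² = 209.0040
r_2 = 117.6208 / 209.0040 = 0.563

0.563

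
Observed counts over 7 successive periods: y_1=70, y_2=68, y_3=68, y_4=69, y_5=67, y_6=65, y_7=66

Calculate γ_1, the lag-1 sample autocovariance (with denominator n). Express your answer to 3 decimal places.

0.933

Mean ȳ = (70 + 68 + 68 + 69 + 67 + 65 + 66)/7 = 67.5714
Σ_{t=1}^{6}(y_t−ȳ)(y_{t+1}−ȳ) = 6.5306
γ_1 = 6.5306 / 7 = 0.933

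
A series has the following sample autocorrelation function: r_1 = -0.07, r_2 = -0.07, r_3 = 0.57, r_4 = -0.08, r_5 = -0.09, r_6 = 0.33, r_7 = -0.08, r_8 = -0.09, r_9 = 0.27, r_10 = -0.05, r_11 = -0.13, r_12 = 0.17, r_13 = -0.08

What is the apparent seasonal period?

3

The largest autocorrelation is r_3 = 0.57, with weaker echoes at lags 6 (0.33), 9 (0.27) and 12 (0.17); the remaining lags stay at or below -0.05.
The dominant spike at lag 3 indicates a seasonal period of 3.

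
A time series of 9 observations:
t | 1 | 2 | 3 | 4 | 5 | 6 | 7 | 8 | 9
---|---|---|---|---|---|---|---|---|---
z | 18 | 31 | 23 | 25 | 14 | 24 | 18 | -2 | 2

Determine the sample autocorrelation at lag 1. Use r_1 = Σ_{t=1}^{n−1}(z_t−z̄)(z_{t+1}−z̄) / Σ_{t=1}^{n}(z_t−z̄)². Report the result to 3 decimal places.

0.397

Mean z̄ = (18 + 31 + 23 + 25 + 14 + 24 + 18 − 2 + 2)/9 = 17.0000
Numerator Σ_{t=1}^{8}(z_t−z̄)(z_{t+1}−z̄) = 374.0000
Denominator Σ(z_t−z̄)² = 942.0000
r_1 = 374.0000 / 942.0000 = 0.397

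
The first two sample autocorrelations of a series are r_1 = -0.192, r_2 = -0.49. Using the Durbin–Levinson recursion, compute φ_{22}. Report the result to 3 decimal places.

φ_{22} = (r_2 − r_1²) / (1 − r_1²)
r_1² = (-0.192)² = 0.036864
Numerator = -0.49 − 0.0369 = -0.5269; denominator = 1 − 0.0369 = 0.9631
φ_{22} = -0.5269 / 0.9631 = -0.547

-0.547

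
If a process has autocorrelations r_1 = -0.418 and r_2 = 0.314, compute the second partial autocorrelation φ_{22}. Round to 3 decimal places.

φ_{22} = (r_2 − r_1²) / (1 − r_1²)
r_1² = (-0.418)² = 0.174724
Numerator = 0.314 − 0.1747 = 0.1393; denominator = 1 − 0.1747 = 0.8253
φ_{22} = 0.1393 / 0.8253 = 0.169

0.169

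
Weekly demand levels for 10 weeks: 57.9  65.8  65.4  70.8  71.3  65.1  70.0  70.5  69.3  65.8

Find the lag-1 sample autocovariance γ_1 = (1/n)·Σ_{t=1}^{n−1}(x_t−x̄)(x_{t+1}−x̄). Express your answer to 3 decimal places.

2.267

Mean x̄ = (57.9 + 65.8 + 65.4 + 70.8 + 71.3 + 65.1 + 70.0 + 70.5 + 69.3 + 65.8)/10 = 67.1900
Σ_{t=1}^{9}(x_t−x̄)(x_{t+1}−x̄) = 22.6659
γ_1 = 22.6659 / 10 = 2.267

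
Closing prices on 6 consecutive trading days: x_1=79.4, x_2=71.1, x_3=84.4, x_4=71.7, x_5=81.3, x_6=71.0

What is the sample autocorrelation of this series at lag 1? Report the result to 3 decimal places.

-0.826

Mean x̄ = (79.4 + 71.1 + 84.4 + 71.7 + 81.3 + 71.0)/6 = 76.4833
Numerator Σ_{t=1}^{5}(x_t−x̄)(x_{t+1}−x̄) = -145.6386
Denominator Σ(x_t−x̄)² = 176.3083
r_1 = -145.6386 / 176.3083 = -0.826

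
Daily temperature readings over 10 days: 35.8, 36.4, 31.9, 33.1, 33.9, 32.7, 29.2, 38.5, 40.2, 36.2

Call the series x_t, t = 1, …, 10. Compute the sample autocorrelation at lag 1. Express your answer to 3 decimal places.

0.248

Mean x̄ = (35.8 + 36.4 + 31.9 + 33.1 + 33.9 + 32.7 + 29.2 + 38.5 + 40.2 + 36.2)/10 = 34.7900
Numerator Σ_{t=1}^{9}(x_t−x̄)(x_{t+1}−x̄) = 23.8649
Denominator Σ(x_t−x̄)² = 96.2490
r_1 = 23.8649 / 96.2490 = 0.248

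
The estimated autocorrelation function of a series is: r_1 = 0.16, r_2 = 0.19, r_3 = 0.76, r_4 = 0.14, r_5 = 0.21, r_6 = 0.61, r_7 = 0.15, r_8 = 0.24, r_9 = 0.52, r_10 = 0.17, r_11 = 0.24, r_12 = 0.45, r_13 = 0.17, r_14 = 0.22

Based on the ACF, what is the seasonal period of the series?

The largest autocorrelation is r_3 = 0.76, with weaker echoes at lags 6 (0.61), 9 (0.52) and 12 (0.45); the remaining lags stay at or below 0.24.
The dominant spike at lag 3 indicates a seasonal period of 3.

3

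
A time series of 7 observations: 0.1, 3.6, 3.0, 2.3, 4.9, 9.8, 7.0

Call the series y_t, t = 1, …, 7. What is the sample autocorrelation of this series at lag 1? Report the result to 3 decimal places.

0.376

Mean ȳ = (0.1 + 3.6 + 3.0 + 2.3 + 4.9 + 9.8 + 7.0)/7 = 4.3857
Deviations from mean: -4.2857, -0.7857, -1.3857, -2.0857, 0.5143, 5.4143, 2.6143
Numerator Σ_{t=1}^{6}(y_t−ȳ)(y_{t+1}−ȳ) = 23.2127
Denominator Σ(y_t−ȳ)² = 61.6686
r_1 = 23.2127 / 61.6686 = 0.376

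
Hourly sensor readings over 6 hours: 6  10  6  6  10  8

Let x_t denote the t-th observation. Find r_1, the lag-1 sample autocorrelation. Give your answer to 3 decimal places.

Mean x̄ = (6 + 10 + 6 + 6 + 10 + 8)/6 = 7.6667
Deviations from mean: -1.6667, 2.3333, -1.6667, -1.6667, 2.3333, 0.3333
Σ(x_t−x̄)(x_{t+1}−x̄) = (-3.8889) + (-3.8889) + (2.7778) + (-3.8889) + (0.7778) = -8.1111
Denominator Σ(x_t−x̄)² = 19.3333
r_1 = -8.1111 / 19.3333 = -0.420

-0.420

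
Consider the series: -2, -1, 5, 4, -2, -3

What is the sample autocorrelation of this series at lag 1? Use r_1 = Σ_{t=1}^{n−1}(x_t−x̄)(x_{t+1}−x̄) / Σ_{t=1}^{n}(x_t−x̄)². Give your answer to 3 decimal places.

Mean x̄ = (-2 − 1 + 5 + 4 − 2 − 3)/6 = 0.1667
Deviations from mean: -2.1667, -1.1667, 4.8333, 3.8333, -2.1667, -3.1667
Σ(x_t−x̄)(x_{t+1}−x̄) = (2.5278) + (-5.6389) + (18.5278) + (-8.3056) + (6.8611) = 13.9722
Denominator Σ(x_t−x̄)² = 58.8333
r_1 = 13.9722 / 58.8333 = 0.237

0.237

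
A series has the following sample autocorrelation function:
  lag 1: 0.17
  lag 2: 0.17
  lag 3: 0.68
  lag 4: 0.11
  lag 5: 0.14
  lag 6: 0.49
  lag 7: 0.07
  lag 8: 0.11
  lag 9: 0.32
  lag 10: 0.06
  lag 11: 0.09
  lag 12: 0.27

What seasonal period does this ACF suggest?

3

The largest autocorrelation is r_3 = 0.68, with weaker echoes at lags 6 (0.49), 9 (0.32) and 12 (0.27); the remaining lags stay at or below 0.17.
The dominant spike at lag 3 indicates a seasonal period of 3.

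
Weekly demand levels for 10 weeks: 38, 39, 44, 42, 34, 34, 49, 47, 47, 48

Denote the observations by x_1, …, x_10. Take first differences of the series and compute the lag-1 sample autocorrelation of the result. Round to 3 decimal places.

-0.093

First differences Δx: 1, 5, -2, -8, 0, 15, -2, 0, 1
Mean of differences = 1.1111
Numerator Σ(Δx_t−Δx̄)(Δx_{t+1}−Δx̄) = -29.1235
Denominator Σ(Δx_t−Δx̄)² = 312.8889
r_1(Δx) = -29.1235 / 312.8889 = -0.093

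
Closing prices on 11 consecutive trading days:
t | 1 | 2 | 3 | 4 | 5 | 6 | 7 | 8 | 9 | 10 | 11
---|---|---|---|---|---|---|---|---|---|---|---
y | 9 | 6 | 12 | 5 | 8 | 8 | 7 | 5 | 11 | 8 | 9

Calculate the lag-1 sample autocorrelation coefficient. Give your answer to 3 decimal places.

-0.560

Mean ȳ = (9 + 6 + 12 + 5 + 8 + 8 + 7 + 5 + 11 + 8 + 9)/11 = 8.0000
Numerator Σ_{t=1}^{10}(y_t−ȳ)(y_{t+1}−ȳ) = -28.0000
Denominator Σ(y_t−ȳ)² = 50.0000
r_1 = -28.0000 / 50.0000 = -0.560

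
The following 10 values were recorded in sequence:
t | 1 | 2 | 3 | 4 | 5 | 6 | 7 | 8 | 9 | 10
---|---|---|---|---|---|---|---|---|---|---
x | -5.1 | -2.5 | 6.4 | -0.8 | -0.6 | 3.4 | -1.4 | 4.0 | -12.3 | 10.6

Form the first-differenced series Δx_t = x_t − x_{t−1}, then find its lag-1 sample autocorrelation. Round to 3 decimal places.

-0.551

First differences Δx: 2.6, 8.9, -7.2, 0.2, 4.0, -4.8, 5.4, -16.3, 22.9
Mean of differences = 1.7444
Numerator Σ(Δx_t−Δx̄)(Δx_{t+1}−Δx̄) = -533.9375
Denominator Σ(Δx_t−Δx̄)² = 968.7622
r_1(Δx) = -533.9375 / 968.7622 = -0.551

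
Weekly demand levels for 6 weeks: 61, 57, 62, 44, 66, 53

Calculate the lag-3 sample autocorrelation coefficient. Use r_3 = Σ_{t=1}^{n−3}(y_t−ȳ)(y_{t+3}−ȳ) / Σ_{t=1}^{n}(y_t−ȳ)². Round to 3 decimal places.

-0.235

Mean ȳ = (61 + 57 + 62 + 44 + 66 + 53)/6 = 57.1667
Deviations from mean: 3.8333, -0.1667, 4.8333, -13.1667, 8.8333, -4.1667
Σ(y_t−ȳ)(y_{t+3}−ȳ) = (-50.4722) + (-1.4722) + (-20.1389) = -72.0833
Denominator Σ(y_t−ȳ)² = 306.8333
r_3 = -72.0833 / 306.8333 = -0.235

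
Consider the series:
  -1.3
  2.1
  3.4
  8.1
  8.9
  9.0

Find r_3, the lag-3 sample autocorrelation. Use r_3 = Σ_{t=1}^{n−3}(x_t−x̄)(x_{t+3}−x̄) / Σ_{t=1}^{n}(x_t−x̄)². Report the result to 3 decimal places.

Mean x̄ = (-1.3 + 2.1 + 3.4 + 8.1 + 8.9 + 9.0)/6 = 5.0333
Deviations from mean: -6.3333, -2.9333, -1.6333, 3.0667, 3.8667, 3.9667
Numerator Σ_{t=1}^{3}(x_t−x̄)(x_{t+3}−x̄) = -37.2433
Denominator Σ(x_t−x̄)² = 91.4733
r_3 = -37.2433 / 91.4733 = -0.407

-0.407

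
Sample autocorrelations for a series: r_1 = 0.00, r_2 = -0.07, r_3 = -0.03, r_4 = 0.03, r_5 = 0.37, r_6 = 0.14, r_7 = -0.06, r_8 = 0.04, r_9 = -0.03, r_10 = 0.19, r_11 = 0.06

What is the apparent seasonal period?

5

The largest autocorrelation is r_5 = 0.37, with a weaker echo at lag 10 (0.19); the remaining lags stay at or below 0.14.
The dominant spike at lag 5 indicates a seasonal period of 5.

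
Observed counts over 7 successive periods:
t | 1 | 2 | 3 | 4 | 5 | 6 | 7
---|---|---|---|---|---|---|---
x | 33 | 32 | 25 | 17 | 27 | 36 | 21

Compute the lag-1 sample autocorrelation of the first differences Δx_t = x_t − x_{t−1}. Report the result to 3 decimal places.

-0.117

First differences Δx: -1, -7, -8, 10, 9, -15
Mean of differences = -2.0000
Numerator Σ(Δx_t−Δx̄)(Δx_{t+1}−Δx̄) = -58.0000
Denominator Σ(Δx_t−Δx̄)² = 496.0000
r_1(Δx) = -58.0000 / 496.0000 = -0.117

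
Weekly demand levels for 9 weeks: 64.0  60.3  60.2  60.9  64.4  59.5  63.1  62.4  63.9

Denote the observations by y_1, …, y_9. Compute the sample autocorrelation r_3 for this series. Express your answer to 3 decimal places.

Mean ȳ = (64.0 + 60.3 + 60.2 + 60.9 + 64.4 + 59.5 + 63.1 + 62.4 + 63.9)/9 = 62.0778
Σ(y_t−ȳ)(y_{t+3}−ȳ) = (-2.2640) + (-4.1284) + (4.8405) + (-1.2040) + (0.7483) + (-4.6973) = -6.7048
Denominator Σ(y_t−ȳ)² = 28.2756
r_3 = -6.7048 / 28.2756 = -0.237

-0.237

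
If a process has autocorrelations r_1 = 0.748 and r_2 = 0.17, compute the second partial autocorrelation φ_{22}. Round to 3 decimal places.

φ_{22} = (r_2 − r_1²) / (1 − r_1²)
r_1² = (0.748)² = 0.559504
Numerator = 0.17 − 0.5595 = -0.3895; denominator = 1 − 0.5595 = 0.4405
φ_{22} = -0.3895 / 0.4405 = -0.884

-0.884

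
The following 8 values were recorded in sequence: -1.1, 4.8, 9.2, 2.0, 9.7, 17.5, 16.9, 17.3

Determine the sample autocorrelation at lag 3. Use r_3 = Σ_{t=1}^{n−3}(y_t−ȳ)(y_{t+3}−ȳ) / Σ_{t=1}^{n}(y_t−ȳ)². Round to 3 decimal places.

0.061

Mean ȳ = (-1.1 + 4.8 + 9.2 + 2.0 + 9.7 + 17.5 + 16.9 + 17.3)/8 = 9.5375
Deviations from mean: -10.6375, -4.7375, -0.3375, -7.5375, 0.1625, 7.9625, 7.3625, 7.7625
Σ(y_t−ȳ)(y_{t+3}−ȳ) = (80.1802) + (-0.7698) + (-2.6873) + (-55.4948) + (1.2614) = 22.4895
Denominator Σ(y_t−ȳ)² = 370.4188
r_3 = 22.4895 / 370.4188 = 0.061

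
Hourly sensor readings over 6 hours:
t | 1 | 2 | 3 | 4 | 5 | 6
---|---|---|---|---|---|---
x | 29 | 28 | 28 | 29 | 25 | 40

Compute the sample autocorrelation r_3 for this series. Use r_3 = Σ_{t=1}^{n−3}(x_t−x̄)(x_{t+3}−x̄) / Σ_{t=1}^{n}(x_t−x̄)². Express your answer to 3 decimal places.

-0.067

Mean x̄ = (29 + 28 + 28 + 29 + 25 + 40)/6 = 29.8333
Numerator Σ_{t=1}^{3}(x_t−x̄)(x_{t+3}−x̄) = -9.0833
Denominator Σ(x_t−x̄)² = 134.8333
r_3 = -9.0833 / 134.8333 = -0.067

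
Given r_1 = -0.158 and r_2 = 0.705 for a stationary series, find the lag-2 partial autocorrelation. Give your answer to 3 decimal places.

φ_{22} = (r_2 − r_1²) / (1 − r_1²)
r_1² = (-0.158)² = 0.024964
Numerator = 0.705 − 0.0250 = 0.6800; denominator = 1 − 0.0250 = 0.9750
φ_{22} = 0.6800 / 0.9750 = 0.697

0.697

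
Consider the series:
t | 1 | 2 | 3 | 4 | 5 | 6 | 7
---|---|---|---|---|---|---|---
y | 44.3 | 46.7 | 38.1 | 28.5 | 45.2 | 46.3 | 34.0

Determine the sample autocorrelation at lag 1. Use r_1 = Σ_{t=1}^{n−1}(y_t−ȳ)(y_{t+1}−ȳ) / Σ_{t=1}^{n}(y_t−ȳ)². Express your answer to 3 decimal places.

Mean ȳ = (44.3 + 46.7 + 38.1 + 28.5 + 45.2 + 46.3 + 34.0)/7 = 40.4429
Σ(y_t−ȳ)(y_{t+1}−ȳ) = (24.1347) + (-14.6596) + (27.9804) + (-56.8139) + (27.8633) + (-37.7367) = -29.2318
Denominator Σ(y_t−ȳ)² = 300.5971
r_1 = -29.2318 / 300.5971 = -0.097

-0.097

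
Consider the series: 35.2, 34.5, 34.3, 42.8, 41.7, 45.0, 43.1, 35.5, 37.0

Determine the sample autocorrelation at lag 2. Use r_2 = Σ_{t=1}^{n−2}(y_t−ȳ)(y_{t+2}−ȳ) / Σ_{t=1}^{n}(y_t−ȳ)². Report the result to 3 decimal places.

-0.033

Mean ȳ = (35.2 + 34.5 + 34.3 + 42.8 + 41.7 + 45.0 + 43.1 + 35.5 + 37.0)/9 = 38.7889
Σ(y_t−ȳ)(y_{t+2}−ȳ) = (16.1101) + (-17.2032) + (-13.0677) + (24.9135) + (12.5501) + (-20.4277) + (-7.7121) = -4.8369
Denominator Σ(y_t−ȳ)² = 147.1689
r_2 = -4.8369 / 147.1689 = -0.033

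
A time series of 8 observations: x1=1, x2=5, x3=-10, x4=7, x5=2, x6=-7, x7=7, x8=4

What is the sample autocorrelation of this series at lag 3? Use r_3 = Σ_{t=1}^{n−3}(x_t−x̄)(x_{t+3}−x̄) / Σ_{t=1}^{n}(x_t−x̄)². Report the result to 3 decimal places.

0.460

Mean x̄ = (1 + 5 − 10 + 7 + 2 − 7 + 7 + 4)/8 = 1.1250
Σ(x_t−x̄)(x_{t+3}−x̄) = (-0.7344) + (3.3906) + (90.3906) + (34.5156) + (2.5156) = 130.0781
Denominator Σ(x_t−x̄)² = 282.8750
r_3 = 130.0781 / 282.8750 = 0.460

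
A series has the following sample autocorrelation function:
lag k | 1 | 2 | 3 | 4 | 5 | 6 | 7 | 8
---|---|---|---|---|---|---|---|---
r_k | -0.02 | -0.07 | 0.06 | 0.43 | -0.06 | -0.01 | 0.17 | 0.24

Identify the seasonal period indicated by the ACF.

4

The largest autocorrelation is r_4 = 0.43, with a weaker echo at lag 8 (0.24); the remaining lags stay at or below 0.17.
The dominant spike at lag 4 indicates a seasonal period of 4.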